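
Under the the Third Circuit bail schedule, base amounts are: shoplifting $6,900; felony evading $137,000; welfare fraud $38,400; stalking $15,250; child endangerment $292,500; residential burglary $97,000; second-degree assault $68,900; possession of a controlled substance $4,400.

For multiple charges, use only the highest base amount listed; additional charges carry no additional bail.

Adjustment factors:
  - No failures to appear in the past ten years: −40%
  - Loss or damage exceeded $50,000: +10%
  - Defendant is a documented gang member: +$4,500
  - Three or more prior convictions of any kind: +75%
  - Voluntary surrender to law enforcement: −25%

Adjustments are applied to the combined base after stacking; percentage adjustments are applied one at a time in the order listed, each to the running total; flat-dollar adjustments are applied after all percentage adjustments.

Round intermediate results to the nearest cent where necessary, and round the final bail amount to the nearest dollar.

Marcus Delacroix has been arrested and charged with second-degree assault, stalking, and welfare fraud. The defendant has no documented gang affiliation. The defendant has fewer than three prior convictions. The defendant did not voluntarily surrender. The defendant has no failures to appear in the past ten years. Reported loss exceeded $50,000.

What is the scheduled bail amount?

$45,474

Base amounts from the schedule: second-degree assault $68,900; stalking $15,250; welfare fraud $38,400.
Stacking rule: use the highest base only. Highest is second-degree assault at $68,900. Combined base = $68,900.
No failures to appear in the past ten years (−40%): $68,900 × 0.6 = $41,340.
Loss or damage exceeded $50,000 (+10%): $41,340 × 1.1 = $45,474.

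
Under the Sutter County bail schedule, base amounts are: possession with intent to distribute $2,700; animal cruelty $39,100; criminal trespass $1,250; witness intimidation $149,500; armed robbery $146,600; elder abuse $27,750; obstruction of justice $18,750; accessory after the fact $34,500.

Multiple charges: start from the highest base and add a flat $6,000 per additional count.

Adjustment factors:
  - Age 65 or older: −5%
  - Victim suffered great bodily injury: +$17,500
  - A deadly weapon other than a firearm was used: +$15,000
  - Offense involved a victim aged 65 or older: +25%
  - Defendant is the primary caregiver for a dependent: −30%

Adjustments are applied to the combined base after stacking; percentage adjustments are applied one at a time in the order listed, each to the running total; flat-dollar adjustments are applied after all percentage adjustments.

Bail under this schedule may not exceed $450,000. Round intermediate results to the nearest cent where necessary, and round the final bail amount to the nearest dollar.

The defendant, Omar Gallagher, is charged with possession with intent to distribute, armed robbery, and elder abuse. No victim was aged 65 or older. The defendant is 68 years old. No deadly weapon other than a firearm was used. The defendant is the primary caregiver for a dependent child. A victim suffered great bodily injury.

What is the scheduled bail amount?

$122,969

Base amounts from the schedule: possession with intent to distribute $2,700; armed robbery $146,600; elder abuse $27,750.
Stacking rule: highest base plus $6,000 per additional charge. Highest is armed robbery at $146,600; 2 additional charges → +$12,000. Combined base = $158,600.
Age 65 or older (−5%): $158,600 × 0.95 = $150,670.
Defendant is the primary caregiver for a dependent (−30%): $150,670 × 0.7 = $105,469.
Victim suffered great bodily injury (+$17,500 flat): $105,469 + $17,500 = $122,969.
$122,969 is within the $450,000 maximum.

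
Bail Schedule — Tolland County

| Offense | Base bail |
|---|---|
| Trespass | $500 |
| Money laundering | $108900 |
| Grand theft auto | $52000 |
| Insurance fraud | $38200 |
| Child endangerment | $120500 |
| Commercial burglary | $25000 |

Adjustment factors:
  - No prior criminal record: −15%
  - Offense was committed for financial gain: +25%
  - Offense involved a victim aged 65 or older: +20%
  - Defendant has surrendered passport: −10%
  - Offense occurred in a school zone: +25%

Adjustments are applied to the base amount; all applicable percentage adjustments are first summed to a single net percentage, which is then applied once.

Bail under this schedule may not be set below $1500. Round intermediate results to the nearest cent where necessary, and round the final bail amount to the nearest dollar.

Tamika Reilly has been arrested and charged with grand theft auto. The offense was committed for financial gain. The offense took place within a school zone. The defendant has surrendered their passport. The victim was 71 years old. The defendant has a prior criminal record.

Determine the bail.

Base amounts from the schedule: grand theft auto $52000.
Single charge. Combined base = $52000.
Net percentage adjustment: +25% +20% −10% +25% = +60%. $52000 × 1.6 = $83200.
$83200 is at or above the $1500 minimum.

$83200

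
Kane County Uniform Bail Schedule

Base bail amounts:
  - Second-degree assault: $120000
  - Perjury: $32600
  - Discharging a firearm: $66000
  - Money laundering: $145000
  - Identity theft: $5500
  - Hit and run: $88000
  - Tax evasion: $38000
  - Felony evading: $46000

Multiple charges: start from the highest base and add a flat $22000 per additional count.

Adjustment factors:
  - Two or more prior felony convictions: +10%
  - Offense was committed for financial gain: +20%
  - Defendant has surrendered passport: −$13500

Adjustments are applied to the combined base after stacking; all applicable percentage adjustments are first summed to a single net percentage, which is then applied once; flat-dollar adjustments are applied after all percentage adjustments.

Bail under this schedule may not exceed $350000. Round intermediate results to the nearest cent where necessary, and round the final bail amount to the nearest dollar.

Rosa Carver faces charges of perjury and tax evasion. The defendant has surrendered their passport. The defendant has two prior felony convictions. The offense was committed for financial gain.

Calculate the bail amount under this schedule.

Base amounts from the schedule: perjury $32600; tax evasion $38000.
Stacking rule: highest base plus $22000 per additional charge. Highest is tax evasion at $38000; 1 additional charge → +$22000. Combined base = $60000.
Net percentage adjustment: +10% +20% = +30%. $60000 × 1.3 = $78000.
Defendant has surrendered passport (−$13500 flat): $78000 − $13500 = $64500.
$64500 is within the $350000 maximum.

$64500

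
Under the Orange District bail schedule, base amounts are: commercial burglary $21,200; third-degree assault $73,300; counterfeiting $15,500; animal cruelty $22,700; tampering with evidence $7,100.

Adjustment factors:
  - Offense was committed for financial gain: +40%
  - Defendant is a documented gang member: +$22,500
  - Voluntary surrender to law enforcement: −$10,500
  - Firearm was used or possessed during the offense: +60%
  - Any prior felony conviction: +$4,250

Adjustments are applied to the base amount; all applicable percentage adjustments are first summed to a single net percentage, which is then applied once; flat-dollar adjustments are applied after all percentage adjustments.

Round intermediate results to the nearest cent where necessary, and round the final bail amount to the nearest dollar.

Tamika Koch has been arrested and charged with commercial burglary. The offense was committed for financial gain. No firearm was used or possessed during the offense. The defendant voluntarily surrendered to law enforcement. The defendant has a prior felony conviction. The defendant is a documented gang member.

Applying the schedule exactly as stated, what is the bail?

Base amounts from the schedule: commercial burglary $21,200.
Single charge. Combined base = $21,200.
Offense was committed for financial gain (+40%): $21,200 × 1.4 = $29,680.
Defendant is a documented gang member (+$22,500 flat): $29,680 + $22,500 = $52,180.
Voluntary surrender to law enforcement (−$10,500 flat): $52,180 − $10,500 = $41,680.
Any prior felony conviction (+$4,250 flat): $41,680 + $4,250 = $45,930.

$45,930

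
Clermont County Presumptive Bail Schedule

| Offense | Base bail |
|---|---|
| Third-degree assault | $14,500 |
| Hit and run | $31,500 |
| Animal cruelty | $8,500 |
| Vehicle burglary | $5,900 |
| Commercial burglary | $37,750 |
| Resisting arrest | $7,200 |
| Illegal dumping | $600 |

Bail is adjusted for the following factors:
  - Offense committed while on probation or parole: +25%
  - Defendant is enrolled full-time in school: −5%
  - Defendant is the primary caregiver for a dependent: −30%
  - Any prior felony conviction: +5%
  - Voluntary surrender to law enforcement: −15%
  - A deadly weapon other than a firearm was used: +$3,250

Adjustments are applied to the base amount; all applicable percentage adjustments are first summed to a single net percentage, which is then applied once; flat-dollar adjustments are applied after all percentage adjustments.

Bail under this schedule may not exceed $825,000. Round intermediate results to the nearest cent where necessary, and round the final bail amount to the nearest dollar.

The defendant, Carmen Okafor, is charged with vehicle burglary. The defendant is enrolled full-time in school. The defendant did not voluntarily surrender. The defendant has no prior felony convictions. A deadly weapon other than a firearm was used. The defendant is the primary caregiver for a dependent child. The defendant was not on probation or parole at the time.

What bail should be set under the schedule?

$7,085

Base amounts from the schedule: vehicle burglary $5,900.
Single charge. Combined base = $5,900.
Net percentage adjustment: −5% −30% = −35%. $5,900 × 0.65 = $3,835.
A deadly weapon other than a firearm was used (+$3,250 flat): $3,835 + $3,250 = $7,085.
$7,085 is within the $825,000 maximum.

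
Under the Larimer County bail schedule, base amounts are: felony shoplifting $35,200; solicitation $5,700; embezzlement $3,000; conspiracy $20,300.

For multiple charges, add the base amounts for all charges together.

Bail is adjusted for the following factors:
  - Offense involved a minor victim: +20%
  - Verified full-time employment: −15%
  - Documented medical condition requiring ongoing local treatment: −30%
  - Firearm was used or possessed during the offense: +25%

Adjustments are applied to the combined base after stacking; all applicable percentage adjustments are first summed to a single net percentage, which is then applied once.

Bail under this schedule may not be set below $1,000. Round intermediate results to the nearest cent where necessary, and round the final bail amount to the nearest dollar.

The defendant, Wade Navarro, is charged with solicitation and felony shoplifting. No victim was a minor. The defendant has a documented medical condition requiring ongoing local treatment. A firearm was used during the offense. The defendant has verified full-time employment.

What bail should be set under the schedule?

$32,720

Base amounts from the schedule: solicitation $5,700; felony shoplifting $35,200.
Stacking rule: sum of all bases. $5,700 + $35,200 = $40,900.
Net percentage adjustment: −15% −30% +25% = −20%. $40,900 × 0.8 = $32,720.
$32,720 is at or above the $1,000 minimum.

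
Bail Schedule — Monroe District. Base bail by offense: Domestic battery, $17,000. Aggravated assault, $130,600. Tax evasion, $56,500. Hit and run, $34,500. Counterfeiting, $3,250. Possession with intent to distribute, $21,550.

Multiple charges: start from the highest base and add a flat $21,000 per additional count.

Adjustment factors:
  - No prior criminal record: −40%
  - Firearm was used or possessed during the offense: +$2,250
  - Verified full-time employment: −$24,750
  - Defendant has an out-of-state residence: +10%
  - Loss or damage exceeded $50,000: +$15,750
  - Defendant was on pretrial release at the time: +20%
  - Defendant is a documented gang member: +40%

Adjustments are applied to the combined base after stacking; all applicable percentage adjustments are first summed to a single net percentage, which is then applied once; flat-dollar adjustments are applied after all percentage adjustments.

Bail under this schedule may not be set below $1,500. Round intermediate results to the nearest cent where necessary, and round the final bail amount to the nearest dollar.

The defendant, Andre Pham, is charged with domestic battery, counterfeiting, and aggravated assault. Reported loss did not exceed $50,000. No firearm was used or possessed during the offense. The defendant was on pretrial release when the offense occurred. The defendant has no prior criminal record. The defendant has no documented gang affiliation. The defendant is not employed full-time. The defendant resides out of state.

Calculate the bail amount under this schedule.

$155,340

Base amounts from the schedule: domestic battery $17,000; counterfeiting $3,250; aggravated assault $130,600.
Stacking rule: highest base plus $21,000 per additional charge. Highest is aggravated assault at $130,600; 2 additional charges → +$42,000. Combined base = $172,600.
Net percentage adjustment: −40% +10% +20% = −10%. $172,600 × 0.9 = $155,340.
$155,340 is at or above the $1,500 minimum.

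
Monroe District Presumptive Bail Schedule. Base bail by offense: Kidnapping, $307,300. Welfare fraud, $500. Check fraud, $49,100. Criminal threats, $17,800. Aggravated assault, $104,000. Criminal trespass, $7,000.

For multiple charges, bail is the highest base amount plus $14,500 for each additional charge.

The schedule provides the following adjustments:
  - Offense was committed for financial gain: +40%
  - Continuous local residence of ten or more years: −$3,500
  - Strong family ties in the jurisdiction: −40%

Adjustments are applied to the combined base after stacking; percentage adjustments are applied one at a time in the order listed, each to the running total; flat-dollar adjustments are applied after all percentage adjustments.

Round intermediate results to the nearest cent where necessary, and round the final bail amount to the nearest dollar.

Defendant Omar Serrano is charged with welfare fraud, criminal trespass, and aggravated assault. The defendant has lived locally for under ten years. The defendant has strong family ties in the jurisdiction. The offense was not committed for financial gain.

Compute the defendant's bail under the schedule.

$79,800

Base amounts from the schedule: welfare fraud $500; criminal trespass $7,000; aggravated assault $104,000.
Stacking rule: highest base plus $14,500 per additional charge. Highest is aggravated assault at $104,000; 2 additional charges → +$29,000. Combined base = $133,000.
Strong family ties in the jurisdiction (−40%): $133,000 × 0.6 = $79,800.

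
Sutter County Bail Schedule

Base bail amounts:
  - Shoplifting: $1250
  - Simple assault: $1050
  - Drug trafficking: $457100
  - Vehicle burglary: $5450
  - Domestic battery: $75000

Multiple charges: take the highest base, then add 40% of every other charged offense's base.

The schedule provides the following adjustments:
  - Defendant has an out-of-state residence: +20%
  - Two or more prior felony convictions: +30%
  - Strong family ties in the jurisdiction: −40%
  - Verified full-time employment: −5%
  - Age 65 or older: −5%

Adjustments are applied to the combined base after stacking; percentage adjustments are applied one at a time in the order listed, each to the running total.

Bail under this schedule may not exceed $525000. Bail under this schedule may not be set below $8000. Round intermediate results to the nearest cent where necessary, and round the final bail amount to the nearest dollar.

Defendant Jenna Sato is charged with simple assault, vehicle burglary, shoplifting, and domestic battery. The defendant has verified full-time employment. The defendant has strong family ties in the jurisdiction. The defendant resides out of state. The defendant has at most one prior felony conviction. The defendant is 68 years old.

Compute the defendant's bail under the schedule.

$50749

Base amounts from the schedule: simple assault $1050; vehicle burglary $5450; shoplifting $1250; domestic battery $75000.
Stacking rule: highest base plus 40% of each additional charge. Highest is domestic battery at $75000. Additional: $1050 × 40% = $420; $5450 × 40% = $2180; $1250 × 40% = $500. Combined base = $75000 + $3100 = $78100.
Defendant has an out-of-state residence (+20%): $78100 × 1.2 = $93720.
Strong family ties in the jurisdiction (−40%): $93720 × 0.6 = $56232.
Verified full-time employment (−5%): $56232 × 0.95 = $53420.40.
Age 65 or older (−5%): $53420.40 × 0.95 = $50749.38.
$50749.38 is within the $525000 maximum.
$50749.38 is at or above the $8000 minimum.
Rounded to the nearest dollar: $50749.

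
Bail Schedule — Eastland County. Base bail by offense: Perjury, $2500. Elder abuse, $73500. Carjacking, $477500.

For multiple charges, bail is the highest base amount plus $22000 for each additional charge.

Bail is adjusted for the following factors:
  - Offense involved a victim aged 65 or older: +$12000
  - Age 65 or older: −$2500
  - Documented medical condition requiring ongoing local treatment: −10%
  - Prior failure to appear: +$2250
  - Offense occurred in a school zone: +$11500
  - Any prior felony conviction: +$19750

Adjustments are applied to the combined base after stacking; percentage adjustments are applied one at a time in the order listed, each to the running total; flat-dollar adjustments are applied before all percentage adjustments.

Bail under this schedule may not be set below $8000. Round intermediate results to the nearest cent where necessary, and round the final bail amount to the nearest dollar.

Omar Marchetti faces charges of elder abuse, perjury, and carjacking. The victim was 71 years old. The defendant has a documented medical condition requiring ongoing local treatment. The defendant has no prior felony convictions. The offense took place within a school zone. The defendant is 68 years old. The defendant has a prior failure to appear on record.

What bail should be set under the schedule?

$490275

Base amounts from the schedule: elder abuse $73500; perjury $2500; carjacking $477500.
Stacking rule: highest base plus $22000 per additional charge. Highest is carjacking at $477500; 2 additional charges → +$44000. Combined base = $521500.
Offense involved a victim aged 65 or older (+$12000 flat): $521500 + $12000 = $533500.
Age 65 or older (−$2500 flat): $533500 − $2500 = $531000.
Prior failure to appear (+$2250 flat): $531000 + $2250 = $533250.
Offense occurred in a school zone (+$11500 flat): $533250 + $11500 = $544750.
Documented medical condition requiring ongoing local treatment (−10%): $544750 × 0.9 = $490275.
$490275 is at or above the $8000 minimum.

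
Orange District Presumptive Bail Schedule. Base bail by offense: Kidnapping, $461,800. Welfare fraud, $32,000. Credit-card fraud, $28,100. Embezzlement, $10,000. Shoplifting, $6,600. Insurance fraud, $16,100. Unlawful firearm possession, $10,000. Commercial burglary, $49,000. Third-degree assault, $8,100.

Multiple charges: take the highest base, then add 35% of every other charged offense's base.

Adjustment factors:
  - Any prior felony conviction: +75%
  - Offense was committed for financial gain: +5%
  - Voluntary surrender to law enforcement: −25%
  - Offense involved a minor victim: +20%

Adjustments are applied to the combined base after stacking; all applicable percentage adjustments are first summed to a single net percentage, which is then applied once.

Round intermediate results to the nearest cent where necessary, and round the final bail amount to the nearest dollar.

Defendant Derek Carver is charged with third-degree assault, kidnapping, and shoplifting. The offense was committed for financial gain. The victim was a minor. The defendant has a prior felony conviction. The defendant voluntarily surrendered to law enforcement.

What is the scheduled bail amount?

Base amounts from the schedule: third-degree assault $8,100; kidnapping $461,800; shoplifting $6,600.
Stacking rule: highest base plus 35% of each additional charge. Highest is kidnapping at $461,800. Additional: $8,100 × 35% = $2,835; $6,600 × 35% = $2,310. Combined base = $461,800 + $5,145 = $466,945.
Net percentage adjustment: +75% +5% −25% +20% = +75%. $466,945 × 1.75 = $817,153.75.
Rounded to the nearest dollar: $817,154.

$817,154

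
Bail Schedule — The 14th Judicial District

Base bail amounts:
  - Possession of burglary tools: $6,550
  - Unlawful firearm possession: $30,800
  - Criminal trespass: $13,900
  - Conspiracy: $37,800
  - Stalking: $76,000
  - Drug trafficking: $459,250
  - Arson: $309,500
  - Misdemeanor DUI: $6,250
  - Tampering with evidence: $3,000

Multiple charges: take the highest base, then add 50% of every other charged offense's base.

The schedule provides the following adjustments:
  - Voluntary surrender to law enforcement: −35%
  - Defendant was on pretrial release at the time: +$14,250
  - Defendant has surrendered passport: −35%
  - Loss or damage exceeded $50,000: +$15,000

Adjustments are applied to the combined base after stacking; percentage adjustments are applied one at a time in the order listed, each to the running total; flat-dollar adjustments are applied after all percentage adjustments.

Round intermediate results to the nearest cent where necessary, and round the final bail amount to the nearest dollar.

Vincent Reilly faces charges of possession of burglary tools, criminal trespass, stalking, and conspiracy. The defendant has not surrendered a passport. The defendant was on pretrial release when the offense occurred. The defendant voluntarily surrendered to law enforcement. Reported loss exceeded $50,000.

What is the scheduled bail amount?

$97,581

Base amounts from the schedule: possession of burglary tools $6,550; criminal trespass $13,900; stalking $76,000; conspiracy $37,800.
Stacking rule: highest base plus 50% of each additional charge. Highest is stalking at $76,000. Additional: $6,550 × 50% = $3,275; $13,900 × 50% = $6,950; $37,800 × 50% = $18,900. Combined base = $76,000 + $29,125 = $105,125.
Voluntary surrender to law enforcement (−35%): $105,125 × 0.65 = $68,331.25.
Defendant was on pretrial release at the time (+$14,250 flat): $68,331.25 + $14,250 = $82,581.25.
Loss or damage exceeded $50,000 (+$15,000 flat): $82,581.25 + $15,000 = $97,581.25.
Rounded to the nearest dollar: $97,581.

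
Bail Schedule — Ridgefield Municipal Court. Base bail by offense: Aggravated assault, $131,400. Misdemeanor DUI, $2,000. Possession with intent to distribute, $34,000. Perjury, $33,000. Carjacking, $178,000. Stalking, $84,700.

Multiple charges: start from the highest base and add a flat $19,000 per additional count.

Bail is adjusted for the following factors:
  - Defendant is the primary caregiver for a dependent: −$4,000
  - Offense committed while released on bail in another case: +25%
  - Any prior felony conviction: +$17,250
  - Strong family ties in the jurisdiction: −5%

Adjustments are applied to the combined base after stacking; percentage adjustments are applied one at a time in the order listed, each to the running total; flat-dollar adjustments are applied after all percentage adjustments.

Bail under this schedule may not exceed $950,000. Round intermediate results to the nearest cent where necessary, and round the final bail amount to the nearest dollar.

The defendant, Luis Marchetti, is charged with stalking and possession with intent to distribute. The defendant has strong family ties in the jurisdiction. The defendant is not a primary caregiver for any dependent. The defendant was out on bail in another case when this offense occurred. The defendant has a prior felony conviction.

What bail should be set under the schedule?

Base amounts from the schedule: stalking $84,700; possession with intent to distribute $34,000.
Stacking rule: highest base plus $19,000 per additional charge. Highest is stalking at $84,700; 1 additional charge → +$19,000. Combined base = $103,700.
Offense committed while released on bail in another case (+25%): $103,700 × 1.25 = $129,625.
Strong family ties in the jurisdiction (−5%): $129,625 × 0.95 = $123,143.75.
Any prior felony conviction (+$17,250 flat): $123,143.75 + $17,250 = $140,393.75.
$140,393.75 is within the $950,000 maximum.
Rounded to the nearest dollar: $140,394.

$140,394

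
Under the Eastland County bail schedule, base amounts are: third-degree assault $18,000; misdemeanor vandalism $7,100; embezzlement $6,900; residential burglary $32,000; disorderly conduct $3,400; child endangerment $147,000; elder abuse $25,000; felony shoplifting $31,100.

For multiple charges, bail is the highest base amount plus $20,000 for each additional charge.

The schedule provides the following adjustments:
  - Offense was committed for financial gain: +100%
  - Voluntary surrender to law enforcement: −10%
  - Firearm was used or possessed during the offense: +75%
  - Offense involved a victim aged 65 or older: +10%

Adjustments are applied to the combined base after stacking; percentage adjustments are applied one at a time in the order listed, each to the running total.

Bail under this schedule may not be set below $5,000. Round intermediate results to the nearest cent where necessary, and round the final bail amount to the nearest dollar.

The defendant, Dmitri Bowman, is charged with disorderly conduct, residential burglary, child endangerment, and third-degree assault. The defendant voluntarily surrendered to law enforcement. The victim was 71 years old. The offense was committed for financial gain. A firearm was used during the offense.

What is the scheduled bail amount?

Base amounts from the schedule: disorderly conduct $3,400; residential burglary $32,000; child endangerment $147,000; third-degree assault $18,000.
Stacking rule: highest base plus $20,000 per additional charge. Highest is child endangerment at $147,000; 3 additional charges → +$60,000. Combined base = $207,000.
Offense was committed for financial gain (+100%): $207,000 × 2 = $414,000.
Voluntary surrender to law enforcement (−10%): $414,000 × 0.9 = $372,600.
Firearm was used or possessed during the offense (+75%): $372,600 × 1.75 = $652,050.
Offense involved a victim aged 65 or older (+10%): $652,050 × 1.1 = $717,255.
$717,255 is at or above the $5,000 minimum.

$717,255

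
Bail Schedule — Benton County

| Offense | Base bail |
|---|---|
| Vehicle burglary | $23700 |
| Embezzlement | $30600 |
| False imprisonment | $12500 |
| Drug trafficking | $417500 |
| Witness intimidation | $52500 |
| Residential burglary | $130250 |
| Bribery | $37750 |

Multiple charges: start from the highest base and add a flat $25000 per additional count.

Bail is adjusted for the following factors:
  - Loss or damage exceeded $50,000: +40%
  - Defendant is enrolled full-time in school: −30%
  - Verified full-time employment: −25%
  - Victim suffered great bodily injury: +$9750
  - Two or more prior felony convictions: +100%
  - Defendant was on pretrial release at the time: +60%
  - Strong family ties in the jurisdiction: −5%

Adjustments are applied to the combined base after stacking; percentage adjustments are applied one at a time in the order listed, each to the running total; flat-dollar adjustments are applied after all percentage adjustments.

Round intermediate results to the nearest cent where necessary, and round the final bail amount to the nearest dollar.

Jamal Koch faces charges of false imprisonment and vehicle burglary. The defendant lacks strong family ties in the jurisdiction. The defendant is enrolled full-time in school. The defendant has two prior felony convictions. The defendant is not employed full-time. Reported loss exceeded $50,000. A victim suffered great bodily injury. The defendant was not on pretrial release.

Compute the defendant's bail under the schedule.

$105202

Base amounts from the schedule: false imprisonment $12500; vehicle burglary $23700.
Stacking rule: highest base plus $25000 per additional charge. Highest is vehicle burglary at $23700; 1 additional charge → +$25000. Combined base = $48700.
Loss or damage exceeded $50,000 (+40%): $48700 × 1.4 = $68180.
Defendant is enrolled full-time in school (−30%): $68180 × 0.7 = $47726.
Two or more prior felony convictions (+100%): $47726 × 2 = $95452.
Victim suffered great bodily injury (+$9750 flat): $95452 + $9750 = $105202.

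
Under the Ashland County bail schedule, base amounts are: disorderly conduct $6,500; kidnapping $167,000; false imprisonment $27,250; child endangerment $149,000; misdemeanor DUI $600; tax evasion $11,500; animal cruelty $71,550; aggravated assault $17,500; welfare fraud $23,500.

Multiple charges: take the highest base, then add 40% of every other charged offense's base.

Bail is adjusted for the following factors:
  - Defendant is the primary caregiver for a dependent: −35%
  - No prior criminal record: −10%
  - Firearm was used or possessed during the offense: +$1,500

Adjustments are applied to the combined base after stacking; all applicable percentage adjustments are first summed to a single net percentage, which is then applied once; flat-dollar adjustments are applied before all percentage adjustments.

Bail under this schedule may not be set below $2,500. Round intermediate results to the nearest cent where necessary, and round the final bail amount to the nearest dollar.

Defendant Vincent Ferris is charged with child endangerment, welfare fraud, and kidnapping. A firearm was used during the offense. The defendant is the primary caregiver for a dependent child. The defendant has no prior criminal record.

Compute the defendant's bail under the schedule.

$130,625

Base amounts from the schedule: child endangerment $149,000; welfare fraud $23,500; kidnapping $167,000.
Stacking rule: highest base plus 40% of each additional charge. Highest is kidnapping at $167,000. Additional: $149,000 × 40% = $59,600; $23,500 × 40% = $9,400. Combined base = $167,000 + $69,000 = $236,000.
Firearm was used or possessed during the offense (+$1,500 flat): $236,000 + $1,500 = $237,500.
Net percentage adjustment: −35% −10% = −45%. $237,500 × 0.55 = $130,625.
$130,625 is at or above the $2,500 minimum.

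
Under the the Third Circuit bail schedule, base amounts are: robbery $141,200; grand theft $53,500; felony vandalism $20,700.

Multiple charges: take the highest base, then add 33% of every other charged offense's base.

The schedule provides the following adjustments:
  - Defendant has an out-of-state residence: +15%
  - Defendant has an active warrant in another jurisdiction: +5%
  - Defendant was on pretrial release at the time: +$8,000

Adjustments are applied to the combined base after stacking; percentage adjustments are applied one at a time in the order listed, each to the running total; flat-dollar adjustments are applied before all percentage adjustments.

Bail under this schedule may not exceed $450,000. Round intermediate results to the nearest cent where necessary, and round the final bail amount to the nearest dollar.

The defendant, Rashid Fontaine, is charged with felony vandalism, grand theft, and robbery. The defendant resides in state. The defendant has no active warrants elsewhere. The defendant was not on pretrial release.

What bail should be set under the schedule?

$165,686

Base amounts from the schedule: felony vandalism $20,700; grand theft $53,500; robbery $141,200.
Stacking rule: highest base plus 33% of each additional charge. Highest is robbery at $141,200. Additional: $20,700 × 33% = $6,831; $53,500 × 33% = $17,655. Combined base = $141,200 + $24,486 = $165,686.
No adjustment factors apply to this defendant.
$165,686 is within the $450,000 maximum.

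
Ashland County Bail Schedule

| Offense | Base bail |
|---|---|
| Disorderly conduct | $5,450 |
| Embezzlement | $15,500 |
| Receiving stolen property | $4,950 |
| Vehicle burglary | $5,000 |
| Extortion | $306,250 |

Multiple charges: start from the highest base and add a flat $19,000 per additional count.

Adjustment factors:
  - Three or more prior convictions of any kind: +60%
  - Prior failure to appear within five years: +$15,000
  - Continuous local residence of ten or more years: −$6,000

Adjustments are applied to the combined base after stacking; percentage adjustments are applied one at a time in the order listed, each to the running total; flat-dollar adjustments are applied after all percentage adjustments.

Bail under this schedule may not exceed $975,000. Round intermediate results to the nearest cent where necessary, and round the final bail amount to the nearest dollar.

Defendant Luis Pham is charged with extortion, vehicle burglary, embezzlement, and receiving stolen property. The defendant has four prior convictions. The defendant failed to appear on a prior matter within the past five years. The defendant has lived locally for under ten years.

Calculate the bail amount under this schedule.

$596,200

Base amounts from the schedule: extortion $306,250; vehicle burglary $5,000; embezzlement $15,500; receiving stolen property $4,950.
Stacking rule: highest base plus $19,000 per additional charge. Highest is extortion at $306,250; 3 additional charges → +$57,000. Combined base = $363,250.
Three or more prior convictions of any kind (+60%): $363,250 × 1.6 = $581,200.
Prior failure to appear within five years (+$15,000 flat): $581,200 + $15,000 = $596,200.
$596,200 is within the $975,000 maximum.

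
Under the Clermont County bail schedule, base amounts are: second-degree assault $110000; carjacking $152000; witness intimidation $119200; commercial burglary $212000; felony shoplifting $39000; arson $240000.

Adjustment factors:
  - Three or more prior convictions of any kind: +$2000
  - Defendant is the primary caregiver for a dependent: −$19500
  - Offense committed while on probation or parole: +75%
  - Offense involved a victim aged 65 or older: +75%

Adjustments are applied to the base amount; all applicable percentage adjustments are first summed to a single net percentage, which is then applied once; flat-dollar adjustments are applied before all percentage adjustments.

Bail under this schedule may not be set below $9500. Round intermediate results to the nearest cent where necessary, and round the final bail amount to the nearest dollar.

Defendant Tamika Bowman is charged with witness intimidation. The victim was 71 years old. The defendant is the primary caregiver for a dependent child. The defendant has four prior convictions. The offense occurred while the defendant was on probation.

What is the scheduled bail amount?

Base amounts from the schedule: witness intimidation $119200.
Single charge. Combined base = $119200.
Three or more prior convictions of any kind (+$2000 flat): $119200 + $2000 = $121200.
Defendant is the primary caregiver for a dependent (−$19500 flat): $121200 − $19500 = $101700.
Net percentage adjustment: +75% +75% = +150%. $101700 × 2.5 = $254250.
$254250 is at or above the $9500 minimum.

$254250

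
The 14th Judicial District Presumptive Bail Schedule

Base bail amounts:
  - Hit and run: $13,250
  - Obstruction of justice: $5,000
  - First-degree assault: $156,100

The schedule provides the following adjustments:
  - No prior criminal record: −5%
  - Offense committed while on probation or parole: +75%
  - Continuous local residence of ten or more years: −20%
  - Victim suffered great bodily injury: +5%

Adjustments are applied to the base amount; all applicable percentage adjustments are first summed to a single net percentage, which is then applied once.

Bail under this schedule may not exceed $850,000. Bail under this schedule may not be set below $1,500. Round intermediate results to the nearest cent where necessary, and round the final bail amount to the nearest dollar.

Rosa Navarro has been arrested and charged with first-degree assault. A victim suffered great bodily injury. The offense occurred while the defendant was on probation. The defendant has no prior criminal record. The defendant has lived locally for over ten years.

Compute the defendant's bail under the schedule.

Base amounts from the schedule: first-degree assault $156,100.
Single charge. Combined base = $156,100.
Net percentage adjustment: −5% +75% −20% +5% = +55%. $156,100 × 1.55 = $241,955.
$241,955 is within the $850,000 maximum.
$241,955 is at or above the $1,500 minimum.

$241,955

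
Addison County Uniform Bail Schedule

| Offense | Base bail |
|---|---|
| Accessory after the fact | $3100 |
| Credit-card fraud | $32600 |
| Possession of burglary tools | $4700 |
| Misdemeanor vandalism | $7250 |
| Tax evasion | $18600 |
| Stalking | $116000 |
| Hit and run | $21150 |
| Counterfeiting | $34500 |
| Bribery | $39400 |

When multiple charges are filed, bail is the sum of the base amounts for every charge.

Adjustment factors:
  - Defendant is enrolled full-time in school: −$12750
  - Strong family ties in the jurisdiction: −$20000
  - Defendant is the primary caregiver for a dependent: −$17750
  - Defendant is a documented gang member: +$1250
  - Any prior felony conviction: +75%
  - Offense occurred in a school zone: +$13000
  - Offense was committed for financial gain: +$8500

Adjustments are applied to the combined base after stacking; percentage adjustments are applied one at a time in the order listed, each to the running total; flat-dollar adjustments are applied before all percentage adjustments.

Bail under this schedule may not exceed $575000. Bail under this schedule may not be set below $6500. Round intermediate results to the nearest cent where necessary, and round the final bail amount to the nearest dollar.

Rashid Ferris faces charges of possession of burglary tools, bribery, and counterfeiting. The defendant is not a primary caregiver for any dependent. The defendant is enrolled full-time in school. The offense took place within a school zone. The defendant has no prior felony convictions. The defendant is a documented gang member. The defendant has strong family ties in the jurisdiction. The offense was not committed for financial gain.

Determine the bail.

Base amounts from the schedule: possession of burglary tools $4700; bribery $39400; counterfeiting $34500.
Stacking rule: sum of all bases. $4700 + $39400 + $34500 = $78600.
Defendant is enrolled full-time in school (−$12750 flat): $78600 − $12750 = $65850.
Strong family ties in the jurisdiction (−$20000 flat): $65850 − $20000 = $45850.
Defendant is a documented gang member (+$1250 flat): $45850 + $1250 = $47100.
Offense occurred in a school zone (+$13000 flat): $47100 + $13000 = $60100.
$60100 is within the $575000 maximum.
$60100 is at or above the $6500 minimum.

$60100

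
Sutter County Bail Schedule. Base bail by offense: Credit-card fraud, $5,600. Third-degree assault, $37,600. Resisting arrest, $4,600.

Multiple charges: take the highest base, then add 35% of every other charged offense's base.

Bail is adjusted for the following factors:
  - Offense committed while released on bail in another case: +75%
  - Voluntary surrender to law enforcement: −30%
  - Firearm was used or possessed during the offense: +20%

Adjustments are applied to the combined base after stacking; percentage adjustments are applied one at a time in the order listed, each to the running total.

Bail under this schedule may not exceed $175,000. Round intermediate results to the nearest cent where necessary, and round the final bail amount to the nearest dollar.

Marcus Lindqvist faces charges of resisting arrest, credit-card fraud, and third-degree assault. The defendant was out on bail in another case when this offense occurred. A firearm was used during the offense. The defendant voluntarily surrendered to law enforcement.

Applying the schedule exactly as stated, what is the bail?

Base amounts from the schedule: resisting arrest $4,600; credit-card fraud $5,600; third-degree assault $37,600.
Stacking rule: highest base plus 35% of each additional charge. Highest is third-degree assault at $37,600. Additional: $4,600 × 35% = $1,610; $5,600 × 35% = $1,960. Combined base = $37,600 + $3,570 = $41,170.
Offense committed while released on bail in another case (+75%): $41,170 × 1.75 = $72,047.50.
Voluntary surrender to law enforcement (−30%): $72,047.50 × 0.7 = $50,433.25.
Firearm was used or possessed during the offense (+20%): $50,433.25 × 1.2 = $60,519.90.
$60,519.90 is within the $175,000 maximum.
Rounded to the nearest dollar: $60,520.

$60,520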